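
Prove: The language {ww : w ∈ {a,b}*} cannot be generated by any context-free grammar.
Assume for contradiction that L is context-free, and let p ≥ 1 be the pumping length given by the pumping lemma for CFLs.
Choose s = a^p b^p a^p b^p. Then s ∈ L (take w = a^p b^p) and |s| = 4p ≥ p.
By the CFL pumping lemma, s = uvxyz for some u, v, x, y, z with |vxy| ≤ p, |vy| ≥ 1, and uv^i xy^i z ∈ L for every i ≥ 0.

Write s as four blocks A₁ B₁ A₂ B₂ with A₁ = A₂ = a^p and B₁ = B₂ = b^p. Since |vxy| ≤ p, the window vxy lies inside at most two adjacent blocks. Take i = 0 and let t = uxz, so |t| = 4p − |vy| with 1 ≤ |vy| ≤ p. If |t| is odd, t ∉ L immediately, so assume |vy| is even (hence |vy| ≥ 2) and |t|/2 = 2p − |vy|/2, which satisfies p ≤ |t|/2 ≤ 2p − 1.

Case 1 (vxy inside A₁B₁): t = a^(p−j) b^(p−l) a^p b^p with j + l = |vy|. The second half of t has length < 2p, so it is a suffix of the trailing a^p b^p and ends in b; the first half is a^(p−j) b^(p−l) a^((j+l)/2), which ends in a because (j+l)/2 ≥ 1. The halves differ, so t ∉ L.

Case 2 (vxy inside B₁A₂, straddling the middle): t = a^p b^(p−j) a^(p−l) b^p with j + l = |vy|. If t = ww, then w is a prefix of t of length ≥ p, so w begins with a^p; and w is a suffix of t of length ≥ p, so w ends with b^p. That forces |w| ≥ 2p, contradicting |w| = |t|/2 ≤ 2p − 1. So t ∉ L.

Case 3 (vxy inside A₂B₂): t = a^p b^p a^(p−j) b^(p−l) with j + l = |vy|. The first half of t is a prefix of a^p b^p, so it begins with a; the second half is b^((j+l)/2) a^(p−j) b^(p−l), which begins with b. The halves differ, so t ∉ L.

In every case uv⁰xy⁰z = uxz ∉ L.

This contradicts the CFL pumping lemma, which requires uv^i xy^i z ∈ L for all i ≥ 0.
Hence L = {ww : w ∈ {a,b}*} is not context-free. ∎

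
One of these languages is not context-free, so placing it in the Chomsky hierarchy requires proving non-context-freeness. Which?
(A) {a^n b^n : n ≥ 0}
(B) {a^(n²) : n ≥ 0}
(B) {a^(n²) : n ≥ 0}

(B) {a^(n²) : n ≥ 0} requires the CFL pumping lemma.

- {a^n b^n : n ≥ 0} is context-free (but not regular)
  • Can be shown non-regular with the regular pumping lemma
  • After pumping, the number of a's and b's become unequal

- {a^(n²) : n ≥ 0} is NOT context-free
  • Requires the CFL pumping lemma to prove
  • Gaps between squares grow unboundedly

The CFL pumping lemma is "stronger" in that it can prove non-membership
in the larger class of context-free languages.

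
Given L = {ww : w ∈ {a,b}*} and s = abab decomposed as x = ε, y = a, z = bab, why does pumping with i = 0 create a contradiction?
xy⁰z = bab ∉ L

Pumping with i = 0 replaces y = a by y⁰ = ε:
- Original: s = xyz = abab; abab splits into halves ab · ab, which are equal, so it is in L (w = ab)
- Pumped: xy⁰z = ε · ε · bab = bab
- bab has odd length 3, so it cannot be written as ww and is not in L

The pumping lemma would require xy⁰z ∈ L, so this decomposition yields a contradiction.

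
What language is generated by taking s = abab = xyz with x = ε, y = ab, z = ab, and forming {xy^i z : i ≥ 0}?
{xy^i z : i ≥ 0} = {(ab)^(i+1) : i ≥ 0} = {ab, abab, ababab, ...}

With x = ε, y = ab, z = ab: Pumping 'ab' gives strings of alternating a's and b's.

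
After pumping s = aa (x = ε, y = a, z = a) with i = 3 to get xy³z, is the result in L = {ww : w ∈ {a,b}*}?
Yes

xy³z = ε · aaa · a = aaaa.
aaaa splits into halves aa · aa, which are equal, so it is in L (w = aa).
(A single pumped string landing in L is not a contradiction by itself; a non-regularity proof needs some i for which xy^i z ∉ L, for every admissible decomposition.)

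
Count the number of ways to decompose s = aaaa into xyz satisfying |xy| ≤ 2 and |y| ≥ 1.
3

For s = 'aaaa' with pumping length p = 2:

Constraints: |xy| ≤ 2, |y| > 0

Valid decompositions (|xy| ≤ p, |y| ≥ 1):
  • x='', y='a', z='aaa'
  • x='a', y='a', z='aa'
  • x='', y='aa', z='aa'

Total count: 3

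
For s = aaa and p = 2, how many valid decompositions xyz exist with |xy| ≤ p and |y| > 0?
3

For s = 'aaa' with pumping length p = 2:

Constraints: |xy| ≤ 2, |y| > 0

Valid decompositions (|xy| ≤ p, |y| ≥ 1):
  • x='', y='a', z='aa'
  • x='a', y='a', z='a'
  • x='', y='aa', z='a'

Total count: 3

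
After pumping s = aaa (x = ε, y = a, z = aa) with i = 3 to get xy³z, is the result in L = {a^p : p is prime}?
Yes

xy³z = ε · aaa · aa = aaaaa.
aaaaa has length 5, which is prime, so it is in L.
(A single pumped string landing in L is not a contradiction by itself; a non-regularity proof needs some i for which xy^i z ∉ L, for every admissible decomposition.)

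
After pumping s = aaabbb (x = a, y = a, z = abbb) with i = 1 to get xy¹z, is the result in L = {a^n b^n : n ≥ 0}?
Yes

xy¹z = a · a · abbb = aaabbb.
aaabbb = a^3 b^3 has equal counts (3 = 3), so it is in L.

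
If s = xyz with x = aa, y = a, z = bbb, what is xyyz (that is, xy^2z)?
aaaabbb

Given x = 'aa', y = 'a', z = 'bbb' and i = 2:

xy^2z = x + y·y·...·y (2 times) + z
       = 'aa' + 'a'^2 + 'bbb'
       = 'aa' + 'aa' + 'bbb'
       = 'aaaabbb'

The pumped string is 'aaaabbb' with length 7.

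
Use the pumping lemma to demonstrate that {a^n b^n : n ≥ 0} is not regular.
Assume for contradiction that L is regular, and let p ≥ 1 be the pumping length given by the pumping lemma.
Choose s = a^p b^p. Then s ∈ L and |s| = 2p ≥ p.
By the pumping lemma, s = xyz for some x, y, z with |xy| ≤ p, |y| ≥ 1, and xy^i z ∈ L for every i ≥ 0.
Since |xy| ≤ p and the first p symbols of s are all a's, we must have y = a^k for some k with 1 ≤ k ≤ p.

Take i = 2: xy²z = a^(p + k) b^p.
This string has p + k a's but p b's, and p + k > p because k ≥ 1. So xy²z ∉ L.

This contradicts the pumping lemma, which requires xy^i z ∈ L for all i ≥ 0.
Hence L = {a^n b^n : n ≥ 0} is not regular. ∎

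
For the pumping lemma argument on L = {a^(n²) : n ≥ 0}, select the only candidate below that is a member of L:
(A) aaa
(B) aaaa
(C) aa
(B) aaaa

The pumping lemma is applied to a string s that lies in L, so first check membership of each option:
- (A) aaa has length 3, strictly between 1² = 1 and 2² = 4, so it is not in L ✗
- (B) aaaa has length 4 = 2², a perfect square, so it is in L ✓
- (C) aa has length 2, strictly between 1² = 1 and 2² = 4, so it is not in L ✗

Only (B) aaaa is in L, so it is the only candidate that could play the role of s.
(In a complete proof one picks s in terms of the pumping length p so that |s| ≥ p is guaranteed; a fixed string like aaaa illustrates the shape of such an s.)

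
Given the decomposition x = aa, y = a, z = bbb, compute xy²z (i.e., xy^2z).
aaaabbb

Given x = 'aa', y = 'a', z = 'bbb' and i = 2:

xy^2z = x + y·y·...·y (2 times) + z
       = 'aa' + 'a'^2 + 'bbb'
       = 'aa' + 'aa' + 'bbb'
       = 'aaaabbb'

The pumped string is 'aaaabbb' with length 7.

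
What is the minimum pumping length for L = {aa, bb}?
p = 3

For a finite language L, the pumping lemma holds vacuously if p > max|s| for s ∈ L.

The longest string in L = {aa, bb} has length 2.
If p = 3, then no string s ∈ L has |s| ≥ p, so the condition is vacuously true.

The minimum pumping length is p = 3.

Why no smaller p works: for any p ≤ 2, the longest string s ∈ L has |s| = 2 ≥ p, so it would
have to be pumpable; but pumping up (i = 2, 3, ...) produces ever longer strings, which cannot all lie in the
finite language L. So the pumping property fails for every p ≤ 2.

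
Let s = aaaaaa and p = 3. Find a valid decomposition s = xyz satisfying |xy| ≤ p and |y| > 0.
x = '', y = 'aaa', z = 'aaa'

For s = aaaaaa and p = 3, one valid decomposition is:
- x = '' (length 0)
- y = 'aaa' (length 3)
- z = 'aaa' (length 3)

Verification:
- xyz = '' + 'aaa' + 'aaa' = aaaaaa ✓
- |xy| = 3 ≤ 3 ✓
- |y| = 3 > 0 ✓

All pumping lemma constraints are satisfied.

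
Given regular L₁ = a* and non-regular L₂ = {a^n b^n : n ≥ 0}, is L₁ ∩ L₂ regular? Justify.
Yes — L₁ ∩ L₂ is regular.

A string of a* contains no b's, and the only string of {a^n b^n} with no b's is ε (n = 0). So L₁ ∩ L₂ = {ε}, a finite language, which is regular.

Note that the bare facts "L₁ regular, L₂ non-regular" do not settle the question by themselves: the closure of regular languages under ∪, ∩, complement and difference applies only when BOTH operands are regular. With a non-regular operand the result can come out regular or non-regular depending on the specific languages, so one has to work out L₁ ∩ L₂ for this particular pair, as above.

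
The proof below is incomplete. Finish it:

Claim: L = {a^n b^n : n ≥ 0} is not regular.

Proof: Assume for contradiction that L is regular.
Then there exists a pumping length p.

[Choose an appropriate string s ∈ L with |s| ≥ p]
s = a^p b^p

This string is in L (has equal a's and b's) and has length 2p ≥ p.
Any decomposition xyz with |xy| ≤ p means y consists only of a's,
so pumping will unbalance the counts.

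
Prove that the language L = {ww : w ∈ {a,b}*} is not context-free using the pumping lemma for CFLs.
Assume for contradiction that L is context-free, and let p ≥ 1 be the pumping length given by the pumping lemma for CFLs.
Choose s = a^p b^p a^p b^p. Then s ∈ L (take w = a^p b^p) and |s| = 4p ≥ p.
By the CFL pumping lemma, s = uvxyz for some u, v, x, y, z with |vxy| ≤ p, |vy| ≥ 1, and uv^i xy^i z ∈ L for every i ≥ 0.

Write s as four blocks A₁ B₁ A₂ B₂ with A₁ = A₂ = a^p and B₁ = B₂ = b^p. Since |vxy| ≤ p, the window vxy lies inside at most two adjacent blocks. Take i = 0 and let t = uxz, so |t| = 4p − |vy| with 1 ≤ |vy| ≤ p. If |t| is odd, t ∉ L immediately, so assume |vy| is even (hence |vy| ≥ 2) and |t|/2 = 2p − |vy|/2, which satisfies p ≤ |t|/2 ≤ 2p − 1.

Case 1 (vxy inside A₁B₁): t = a^(p−j) b^(p−l) a^p b^p with j + l = |vy|. The second half of t has length < 2p, so it is a suffix of the trailing a^p b^p and ends in b; the first half is a^(p−j) b^(p−l) a^((j+l)/2), which ends in a because (j+l)/2 ≥ 1. The halves differ, so t ∉ L.

Case 2 (vxy inside B₁A₂, straddling the middle): t = a^p b^(p−j) a^(p−l) b^p with j + l = |vy|. If t = ww, then w is a prefix of t of length ≥ p, so w begins with a^p; and w is a suffix of t of length ≥ p, so w ends with b^p. That forces |w| ≥ 2p, contradicting |w| = |t|/2 ≤ 2p − 1. So t ∉ L.

Case 3 (vxy inside A₂B₂): t = a^p b^p a^(p−j) b^(p−l) with j + l = |vy|. The first half of t is a prefix of a^p b^p, so it begins with a; the second half is b^((j+l)/2) a^(p−j) b^(p−l), which begins with b. The halves differ, so t ∉ L.

In every case uv⁰xy⁰z = uxz ∉ L.

This contradicts the CFL pumping lemma, which requires uv^i xy^i z ∈ L for all i ≥ 0.
Hence L = {ww : w ∈ {a,b}*} is not context-free. ∎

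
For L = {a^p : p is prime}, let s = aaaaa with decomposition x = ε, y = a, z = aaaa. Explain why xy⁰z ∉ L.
xy⁰z = aaaa ∉ L

Pumping with i = 0 replaces y = a by y⁰ = ε:
- Original: s = xyz = aaaaa; aaaaa has length 5, which is prime, so it is in L
- Pumped: xy⁰z = ε · ε · aaaa = aaaa
- aaaa has length 4 = 2 × 2, which is not prime, so it is not in L

The pumping lemma would require xy⁰z ∈ L, so this decomposition yields a contradiction.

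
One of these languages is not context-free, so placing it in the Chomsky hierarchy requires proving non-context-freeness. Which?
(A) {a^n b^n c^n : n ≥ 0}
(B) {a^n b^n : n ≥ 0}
(A) {a^n b^n c^n : n ≥ 0}

(A) {a^n b^n c^n : n ≥ 0} requires the CFL pumping lemma.

- {a^n b^n : n ≥ 0} is context-free (but not regular)
  • Can be shown non-regular with the regular pumping lemma
  • After pumping, the number of a's and b's become unequal

- {a^n b^n c^n : n ≥ 0} is NOT context-free
  • Requires the CFL pumping lemma to prove
  • Cannot maintain three equal counts simultaneously

The CFL pumping lemma is "stronger" in that it can prove non-membership
in the larger class of context-free languages.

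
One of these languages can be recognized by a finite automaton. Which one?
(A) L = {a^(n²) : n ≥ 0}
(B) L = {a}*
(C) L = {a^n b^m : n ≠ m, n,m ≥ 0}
(B) {a}*

(B) L = {a}* is regular.

This can be recognized by a finite automaton (DFA/NFA).
Regular expressions like {a}* define regular languages.

The other choices are not regular:
- {a^(n²) : n ≥ 0}: After pumping, length is no longer a perfect square
- {a^n b^m : n ≠ m, n,m ≥ 0}: After pumping a's, we can make n = m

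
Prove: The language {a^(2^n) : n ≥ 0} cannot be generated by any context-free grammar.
Assume for contradiction that L is context-free, and let p ≥ 1 be the pumping length given by the pumping lemma for CFLs.
Choose s = a^(2^p). Then s ∈ L and |s| = 2^p ≥ p.
By the CFL pumping lemma, s = uvxyz for some u, v, x, y, z with |vxy| ≤ p, |vy| ≥ 1, and uv^i xy^i z ∈ L for every i ≥ 0.
All symbols are a's, so only lengths matter: let k = |vy|, with 1 ≤ k ≤ |vxy| ≤ p < 2^p.

Take i = 2: |uv²xy²z| = 2^p + k, and 2^p < 2^p + k < 2^p + 2^p = 2^(p+1).
So the length lies strictly between consecutive powers of two and is not a power of 2; uv²xy²z ∉ L.

This contradicts the CFL pumping lemma, which requires uv^i xy^i z ∈ L for all i ≥ 0.
Hence L = {a^(2^n) : n ≥ 0} is not context-free. ∎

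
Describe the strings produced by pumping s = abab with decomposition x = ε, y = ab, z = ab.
{xy^i z : i ≥ 0} = {(ab)^(i+1) : i ≥ 0} = {ab, abab, ababab, ...}

With x = ε, y = ab, z = ab: Pumping 'ab' gives strings of alternating a's and b's.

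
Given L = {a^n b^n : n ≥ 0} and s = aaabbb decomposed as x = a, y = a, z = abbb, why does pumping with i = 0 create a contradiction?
xy⁰z = aabbb ∉ L

Pumping with i = 0 replaces y = a by y⁰ = ε:
- Original: s = xyz = aaabbb; aaabbb = a^3 b^3 has equal counts (3 = 3), so it is in L
- Pumped: xy⁰z = a · ε · abbb = aabbb
- aabbb has 2 a's and 3 b's; 2 ≠ 3, so it is not in L

The pumping lemma would require xy⁰z ∈ L, so this decomposition yields a contradiction.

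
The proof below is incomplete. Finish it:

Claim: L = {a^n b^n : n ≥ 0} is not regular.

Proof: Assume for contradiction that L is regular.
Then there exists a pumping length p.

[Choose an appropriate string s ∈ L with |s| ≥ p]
s = a^p b^p

This string is in L (has equal a's and b's) and has length 2p ≥ p.
Any decomposition xyz with |xy| ≤ p means y consists only of a's,
so pumping will unbalance the counts.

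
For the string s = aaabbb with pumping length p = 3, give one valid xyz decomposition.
x = '', y = 'aaa', z = 'bbb'

For s = aaabbb and p = 3, one valid decomposition is:
- x = '' (length 0)
- y = 'aaa' (length 3)
- z = 'bbb' (length 3)

Verification:
- xyz = '' + 'aaa' + 'bbb' = aaabbb ✓
- |xy| = 3 ≤ 3 ✓
- |y| = 3 > 0 ✓

All pumping lemma constraints are satisfied.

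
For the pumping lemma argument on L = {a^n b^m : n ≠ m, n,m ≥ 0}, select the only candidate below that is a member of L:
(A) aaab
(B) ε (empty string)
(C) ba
(A) aaab

The pumping lemma is applied to a string s that lies in L, so first check membership of each option:
- (A) aaab = a^3 b^1 with 3 ≠ 1, so it is in L ✓
- (B) ε = a^0 b^0 has n = m = 0, so it is not in L ✗
- (C) ba has an a after a b, so it is not of the form a^n b^m and is not in L ✗

Only (A) aaab is in L, so it is the only candidate that could play the role of s.
(In a complete proof one picks s in terms of the pumping length p so that |s| ≥ p is guaranteed; a fixed string like aaab illustrates the shape of such an s.)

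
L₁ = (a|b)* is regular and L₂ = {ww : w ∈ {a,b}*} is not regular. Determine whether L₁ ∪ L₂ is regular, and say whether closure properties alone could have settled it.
Yes — L₁ ∪ L₂ is regular.

{ww} ⊆ (a|b)*, so L₁ ∪ L₂ = (a|b)*, which is regular.

Note that the bare facts "L₁ regular, L₂ non-regular" do not settle the question by themselves: the closure of regular languages under ∪, ∩, complement and difference applies only when BOTH operands are regular. With a non-regular operand the result can come out regular or non-regular depending on the specific languages, so one has to work out L₁ ∪ L₂ for this particular pair, as above.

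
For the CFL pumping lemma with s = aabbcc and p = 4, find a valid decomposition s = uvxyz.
u='a', v='a', x='bb', y='c', z='c'

For s = aabbcc with pumping length p = 4:

One valid decomposition:
- u = 'a'
- v = 'a'
- x = 'bb'
- y = 'c'
- z = 'c'

Verification:
- uvxyz = 'a' + 'a' + 'bb' + 'c' + 'c' = aabbcc ✓
- |vxy| = |'abbc'| = 4 ≤ 4 ✓
- |vy| = |'ac'| = 2 > 0 ✓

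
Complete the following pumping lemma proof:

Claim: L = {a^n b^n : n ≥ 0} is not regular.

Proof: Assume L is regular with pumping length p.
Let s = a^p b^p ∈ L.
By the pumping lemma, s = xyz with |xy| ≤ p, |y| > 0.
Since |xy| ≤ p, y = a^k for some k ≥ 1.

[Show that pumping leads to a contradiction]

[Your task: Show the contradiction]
Consider xy²z = a^(p+k) b^p.

Since k ≥ 1, we have p + k > p.
So xy²z has more a's than b's: (p+k) a's vs p b's.
This means xy²z ∉ L because a^n b^n requires equal counts.

This contradicts the pumping lemma which states xy²z ∈ L.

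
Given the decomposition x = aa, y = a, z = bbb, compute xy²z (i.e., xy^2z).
aaaabbb

Given x = 'aa', y = 'a', z = 'bbb' and i = 2:

xy^2z = x + y·y·...·y (2 times) + z
       = 'aa' + 'a'^2 + 'bbb'
       = 'aa' + 'aa' + 'bbb'
       = 'aaaabbb'

The pumped string is 'aaaabbb' with length 7.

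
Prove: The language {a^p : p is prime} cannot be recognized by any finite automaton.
Assume for contradiction that L is regular, and let p ≥ 1 be the pumping length given by the pumping lemma.
Choose a prime q with q ≥ p (one exists because there are infinitely many primes) and let s = a^q. Then s ∈ L and |s| = q ≥ p.
By the pumping lemma, s = xyz for some x, y, z with |xy| ≤ p, |y| ≥ 1, and xy^i z ∈ L for every i ≥ 0.
Here y = a^k for some k with 1 ≤ k ≤ p, and xy^i z = a^(q + (i − 1)k) for every i ≥ 0.

Take i = q + 1: |xy^(q+1) z| = q + qk = q(k + 1).
Both factors satisfy q ≥ 2 and k + 1 ≥ 2, so q(k + 1) is composite, and xy^(q+1) z ∉ L.

This contradicts the pumping lemma, which requires xy^i z ∈ L for all i ≥ 0.
Hence L = {a^p : p is prime} is not regular. ∎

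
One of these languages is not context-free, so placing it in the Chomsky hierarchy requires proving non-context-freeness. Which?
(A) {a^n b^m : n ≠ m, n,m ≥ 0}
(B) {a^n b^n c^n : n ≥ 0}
(B) {a^n b^n c^n : n ≥ 0}

(B) {a^n b^n c^n : n ≥ 0} requires the CFL pumping lemma.

- {a^n b^m : n ≠ m, n,m ≥ 0} is context-free (but not regular)
  • Can be shown non-regular with the regular pumping lemma
  • After pumping a's, we can make n = m

- {a^n b^n c^n : n ≥ 0} is NOT context-free
  • Requires the CFL pumping lemma to prove
  • Cannot maintain three equal counts simultaneously

The CFL pumping lemma is "stronger" in that it can prove non-membership
in the larger class of context-free languages.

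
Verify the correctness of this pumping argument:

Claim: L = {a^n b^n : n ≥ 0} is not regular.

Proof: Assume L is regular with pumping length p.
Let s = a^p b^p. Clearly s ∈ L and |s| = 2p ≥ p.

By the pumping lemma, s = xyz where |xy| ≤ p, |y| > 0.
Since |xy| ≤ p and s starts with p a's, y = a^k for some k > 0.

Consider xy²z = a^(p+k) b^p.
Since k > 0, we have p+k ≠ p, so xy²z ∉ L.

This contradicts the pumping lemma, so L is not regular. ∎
The proof is correct.

This proof is valid because:
1. The string s = a^p b^p is correctly in L
2. The decomposition analysis is correct: y must consist only of a's
3. The contradiction is valid: pumping increases a's but not b's
4. The conclusion follows logically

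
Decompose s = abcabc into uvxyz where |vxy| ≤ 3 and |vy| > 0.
u='ab', v='c', x='a', y='b', z='c'

For s = abcabc with pumping length p = 3:

One valid decomposition:
- u = 'ab'
- v = 'c'
- x = 'a'
- y = 'b'
- z = 'c'

Verification:
- uvxyz = 'ab' + 'c' + 'a' + 'b' + 'c' = abcabc ✓
- |vxy| = |'cab'| = 3 ≤ 3 ✓
- |vy| = |'cb'| = 2 > 0 ✓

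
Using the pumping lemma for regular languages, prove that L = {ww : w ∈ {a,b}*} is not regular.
Assume for contradiction that L is regular, and let p ≥ 1 be the pumping length given by the pumping lemma.
Choose s = a^p b a^p b. Then s ∈ L (take w = a^p b) and |s| = 2p + 2 ≥ p.
By the pumping lemma, s = xyz for some x, y, z with |xy| ≤ p, |y| ≥ 1, and xy^i z ∈ L for every i ≥ 0.
Since |xy| ≤ p and the first p symbols of s are all a's, y = a^k for some k with 1 ≤ k ≤ p.

Take i = 2: t = xy²z = a^(p + k) b a^p b.
Suppose t = uu for some string u. The string t contains exactly two b's and ends in b, so u contains exactly one b and ends in b; hence u = a^j b for some j, and uu = a^j b a^j b. Comparing with t = a^(p + k) b a^p b forces j = p + k (first block) and j = p (second block), which is impossible since k ≥ 1. So t ∉ L.

This contradicts the pumping lemma, which requires xy^i z ∈ L for all i ≥ 0.
Hence L = {ww : w ∈ {a,b}*} is not regular. ∎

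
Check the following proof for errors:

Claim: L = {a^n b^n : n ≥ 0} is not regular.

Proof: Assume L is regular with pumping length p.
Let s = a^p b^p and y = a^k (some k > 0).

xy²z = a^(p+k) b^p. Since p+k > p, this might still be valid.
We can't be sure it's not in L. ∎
The proof is INCORRECT.

Error: The conclusion is wrong.
xy²z = a^(p+k) b^p is definitely NOT in L because the number of a's (p+k) ≠ number of b's (p).
The proof incorrectly doubts what is actually a valid contradiction.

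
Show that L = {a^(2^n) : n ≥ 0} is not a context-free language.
Assume for contradiction that L is context-free, and let p ≥ 1 be the pumping length given by the pumping lemma for CFLs.
Choose s = a^(2^p). Then s ∈ L and |s| = 2^p ≥ p.
By the CFL pumping lemma, s = uvxyz for some u, v, x, y, z with |vxy| ≤ p, |vy| ≥ 1, and uv^i xy^i z ∈ L for every i ≥ 0.
All symbols are a's, so only lengths matter: let k = |vy|, with 1 ≤ k ≤ |vxy| ≤ p < 2^p.

Take i = 2: |uv²xy²z| = 2^p + k, and 2^p < 2^p + k < 2^p + 2^p = 2^(p+1).
So the length lies strictly between consecutive powers of two and is not a power of 2; uv²xy²z ∉ L.

This contradicts the CFL pumping lemma, which requires uv^i xy^i z ∈ L for all i ≥ 0.
Hence L = {a^(2^n) : n ≥ 0} is not context-free. ∎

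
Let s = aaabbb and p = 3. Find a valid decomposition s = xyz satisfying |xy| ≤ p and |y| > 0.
x = '', y = 'a', z = 'aabbb'

For s = aaabbb and p = 3, one valid decomposition is:
- x = '' (length 0)
- y = 'a' (length 1)
- z = 'aabbb' (length 5)

Verification:
- xyz = '' + 'a' + 'aabbb' = aaabbb ✓
- |xy| = 1 ≤ 3 ✓
- |y| = 1 > 0 ✓

All pumping lemma constraints are satisfied.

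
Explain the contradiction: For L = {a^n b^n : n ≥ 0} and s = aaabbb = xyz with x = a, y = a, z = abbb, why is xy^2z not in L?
xy²z = aaaabbb ∉ L

Pumping with i = 2 replaces y = a by y² = aa:
- Original: s = xyz = aaabbb; aaabbb = a^3 b^3 has equal counts (3 = 3), so it is in L
- Pumped: xy²z = a · aa · abbb = aaaabbb
- aaaabbb has 4 a's and 3 b's; 4 ≠ 3, so it is not in L

The pumping lemma would require xy²z ∈ L, so this decomposition yields a contradiction.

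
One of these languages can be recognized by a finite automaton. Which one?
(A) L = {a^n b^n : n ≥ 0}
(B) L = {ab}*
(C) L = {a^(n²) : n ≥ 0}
(B) {ab}*

(B) L = {ab}* is regular.

This can be recognized by a finite automaton (DFA/NFA).
Regular expressions like {ab}* define regular languages.

The other choices are not regular:
- {a^(n²) : n ≥ 0}: After pumping, length is no longer a perfect square
- {a^n b^n : n ≥ 0}: After pumping, the number of a's and b's become unequal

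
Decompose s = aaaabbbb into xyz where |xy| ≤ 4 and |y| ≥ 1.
x = 'a', y = 'aaa', z = 'bbbb'

For s = aaaabbbb and p = 4, one valid decomposition is:
- x = 'a' (length 1)
- y = 'aaa' (length 3)
- z = 'bbbb' (length 4)

Verification:
- xyz = 'a' + 'aaa' + 'bbbb' = aaaabbbb ✓
- |xy| = 4 ≤ 4 ✓
- |y| = 3 > 0 ✓

All pumping lemma constraints are satisfied.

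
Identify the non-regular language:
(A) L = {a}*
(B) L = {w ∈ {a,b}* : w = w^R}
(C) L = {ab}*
(B) {w ∈ {a,b}* : w = w^R}

(B) L = {w ∈ {a,b}* : w = w^R} is NOT regular.

The pumping lemma can be used to prove this:
After pumping, the string is no longer symmetric

The other languages are regular because they can be recognized by finite automata.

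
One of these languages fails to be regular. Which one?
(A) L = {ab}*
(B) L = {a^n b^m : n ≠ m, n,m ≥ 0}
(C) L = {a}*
(B) {a^n b^m : n ≠ m, n,m ≥ 0}

(B) L = {a^n b^m : n ≠ m, n,m ≥ 0} is NOT regular.

The pumping lemma can be used to prove this:
After pumping a's, we can make n = m

The other languages are regular because they can be recognized by finite automata.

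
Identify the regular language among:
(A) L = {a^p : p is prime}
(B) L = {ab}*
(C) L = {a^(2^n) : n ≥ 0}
(B) {ab}*

(B) L = {ab}* is regular.

This can be recognized by a finite automaton (DFA/NFA).
Regular expressions like {ab}* define regular languages.

The other choices are not regular:
- {a^p : p is prime}: After pumping, the length becomes composite
- {a^(2^n) : n ≥ 0}: After pumping, length is no longer a power of 2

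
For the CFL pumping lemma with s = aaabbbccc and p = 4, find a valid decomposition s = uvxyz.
u='aa', v='a', x='bb', y='b', z='ccc'

For s = aaabbbccc with pumping length p = 4:

One valid decomposition:
- u = 'aa'
- v = 'a'
- x = 'bb'
- y = 'b'
- z = 'ccc'

Verification:
- uvxyz = 'aa' + 'a' + 'bb' + 'b' + 'ccc' = aaabbbccc ✓
- |vxy| = |'abbb'| = 4 ≤ 4 ✓
- |vy| = |'ab'| = 2 > 0 ✓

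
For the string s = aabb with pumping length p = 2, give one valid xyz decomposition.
x = 'a', y = 'a', z = 'bb'

For s = aabb and p = 2, one valid decomposition is:
- x = 'a' (length 1)
- y = 'a' (length 1)
- z = 'bb' (length 2)

Verification:
- xyz = 'a' + 'a' + 'bb' = aabb ✓
- |xy| = 2 ≤ 2 ✓
- |y| = 1 > 0 ✓

All pumping lemma constraints are satisfied.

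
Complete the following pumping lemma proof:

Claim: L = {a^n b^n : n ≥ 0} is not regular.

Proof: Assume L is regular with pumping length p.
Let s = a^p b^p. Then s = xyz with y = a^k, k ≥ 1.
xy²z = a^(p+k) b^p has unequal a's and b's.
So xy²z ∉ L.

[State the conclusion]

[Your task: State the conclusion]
This contradicts the pumping lemma for regular languages,
which guarantees xy^i z ∈ L for all i ≥ 0.

Since our assumption that L is regular leads to a contradiction,
we conclude that L = {a^n b^n : n ≥ 0} is NOT regular. ∎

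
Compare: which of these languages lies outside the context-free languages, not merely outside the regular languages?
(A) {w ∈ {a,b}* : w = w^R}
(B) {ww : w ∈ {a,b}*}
(B) {ww : w ∈ {a,b}*}

(B) {ww : w ∈ {a,b}*} requires the CFL pumping lemma.

- {w ∈ {a,b}* : w = w^R} is context-free (but not regular)
  • Can be shown non-regular with the regular pumping lemma
  • After pumping, the string is no longer symmetric

- {ww : w ∈ {a,b}*} is NOT context-free
  • Requires the CFL pumping lemma to prove
  • Cannot verify equality of two arbitrary substrings

The CFL pumping lemma is "stronger" in that it can prove non-membership
in the larger class of context-free languages.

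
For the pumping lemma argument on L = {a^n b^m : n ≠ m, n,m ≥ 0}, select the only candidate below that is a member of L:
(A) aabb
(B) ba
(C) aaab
(C) aaab

The pumping lemma is applied to a string s that lies in L, so first check membership of each option:
- (A) aabb = a^2 b^2 has n = m = 2, so it is not in L ✗
- (B) ba has an a after a b, so it is not of the form a^n b^m and is not in L ✗
- (C) aaab = a^3 b^1 with 3 ≠ 1, so it is in L ✓

Only (C) aaab is in L, so it is the only candidate that could play the role of s.
(In a complete proof one picks s in terms of the pumping length p so that |s| ≥ p is guaranteed; a fixed string like aaab illustrates the shape of such an s.)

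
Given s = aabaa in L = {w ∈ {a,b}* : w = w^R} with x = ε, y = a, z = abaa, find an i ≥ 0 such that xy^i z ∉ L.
i = 0

xy⁰z = ε · ε · abaa = abaa; abaa reversed is aaba ≠ abaa, so it is not a palindrome and is not in L.
(Other choices also work, e.g. i = 2, 3; only i = 1 is guaranteed to stay in L since xy¹z = s.)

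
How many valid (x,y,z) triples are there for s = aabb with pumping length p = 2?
3

For s = 'aabb' with pumping length p = 2:

Constraints: |xy| ≤ 2, |y| > 0

Valid decompositions (|xy| ≤ p, |y| ≥ 1):
  • x='', y='a', z='abb'
  • x='a', y='a', z='bb'
  • x='', y='aa', z='bb'

Total count: 3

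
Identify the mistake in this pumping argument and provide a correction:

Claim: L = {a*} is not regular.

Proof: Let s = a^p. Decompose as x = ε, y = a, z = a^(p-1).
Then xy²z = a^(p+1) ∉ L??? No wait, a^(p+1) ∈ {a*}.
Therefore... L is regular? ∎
Error: The proof attempts to show a*  is not regular, but a* IS regular!

Correction: a* is a regular language (recognized by a simple DFA with one accepting state and self-loop on 'a'). The pumping lemma can only prove non-regularity, not regularity. For regular languages, pumping always works.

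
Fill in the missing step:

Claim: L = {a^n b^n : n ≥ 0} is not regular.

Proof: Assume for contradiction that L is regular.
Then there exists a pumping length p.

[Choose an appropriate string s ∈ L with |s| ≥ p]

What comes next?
s = a^p b^p

This string is in L (has equal a's and b's) and has length 2p ≥ p.
Any decomposition xyz with |xy| ≤ p means y consists only of a's,
so pumping will unbalance the counts.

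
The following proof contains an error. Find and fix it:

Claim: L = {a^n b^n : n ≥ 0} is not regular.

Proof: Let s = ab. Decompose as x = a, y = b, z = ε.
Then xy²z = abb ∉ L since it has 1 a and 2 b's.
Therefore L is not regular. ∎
Error: The string s = ab might be shorter than the pumping length p.

Correction: Choose s = a^p b^p to ensure |s| ≥ p. Also, the decomposition is wrong: with |xy| ≤ p, y cannot include b's when s starts with p a's.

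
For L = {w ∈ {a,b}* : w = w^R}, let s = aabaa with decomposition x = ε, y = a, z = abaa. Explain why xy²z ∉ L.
xy²z = aaabaa ∉ L

Pumping with i = 2 replaces y = a by y² = aa:
- Original: s = xyz = aabaa; aabaa reversed is aabaa, the same string, so it is a palindrome and is in L
- Pumped: xy²z = ε · aa · abaa = aaabaa
- aaabaa reversed is aabaaa ≠ aaabaa, so it is not a palindrome and is not in L

The pumping lemma would require xy²z ∈ L, so this decomposition yields a contradiction.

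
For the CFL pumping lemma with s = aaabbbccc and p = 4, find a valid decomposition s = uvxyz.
u='aa', v='a', x='bb', y='b', z='ccc'

For s = aaabbbccc with pumping length p = 4:

One valid decomposition:
- u = 'aa'
- v = 'a'
- x = 'bb'
- y = 'b'
- z = 'ccc'

Verification:
- uvxyz = 'aa' + 'a' + 'bb' + 'b' + 'ccc' = aaabbbccc ✓
- |vxy| = |'abbb'| = 4 ≤ 4 ✓
- |vy| = |'ab'| = 2 > 0 ✓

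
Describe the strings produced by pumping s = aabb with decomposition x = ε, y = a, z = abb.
{xy^i z : i ≥ 0} = {a^(i+1) b^2 : i ≥ 0} = {abb, aabb, aaabb, ...}

With x = ε, y = a, z = abb: Starting with aabb and pumping the first 'a' (z = abb keeps the second 'a'), we get strings with i+1 a's followed by 2 b's for i = 0, 1, 2, ...; note bb is not produced because z always contributes one a.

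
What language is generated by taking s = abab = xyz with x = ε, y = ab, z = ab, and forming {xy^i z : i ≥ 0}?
{xy^i z : i ≥ 0} = {(ab)^(i+1) : i ≥ 0} = {ab, abab, ababab, ...}

With x = ε, y = ab, z = ab: Pumping 'ab' gives strings of alternating a's and b's.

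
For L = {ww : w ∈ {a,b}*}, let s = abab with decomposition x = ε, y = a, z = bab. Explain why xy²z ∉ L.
xy²z = aabab ∉ L

Pumping with i = 2 replaces y = a by y² = aa:
- Original: s = xyz = abab; abab splits into halves ab · ab, which are equal, so it is in L (w = ab)
- Pumped: xy²z = ε · aa · bab = aabab
- aabab has odd length 5, so it cannot be written as ww and is not in L

The pumping lemma would require xy²z ∈ L, so this decomposition yields a contradiction.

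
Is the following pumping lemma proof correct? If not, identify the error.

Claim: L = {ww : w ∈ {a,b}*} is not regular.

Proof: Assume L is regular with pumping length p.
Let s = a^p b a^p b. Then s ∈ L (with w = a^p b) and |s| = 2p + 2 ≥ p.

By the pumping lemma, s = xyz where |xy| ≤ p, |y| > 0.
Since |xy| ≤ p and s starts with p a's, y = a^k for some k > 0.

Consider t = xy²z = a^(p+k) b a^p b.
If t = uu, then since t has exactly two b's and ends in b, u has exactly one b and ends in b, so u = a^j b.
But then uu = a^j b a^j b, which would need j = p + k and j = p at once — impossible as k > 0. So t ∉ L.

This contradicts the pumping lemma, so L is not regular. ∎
The proof is correct.

This proof is valid because:
1. s = a^p b a^p b is in L and is chosen in terms of p, so |s| ≥ p holds for every p
2. The decomposition analysis is correct: |xy| ≤ p forces y to lie inside the leading a's
3. The contradiction is valid: the argument shows a^(p+k) b a^p b cannot be split into two equal halves
4. The conclusion follows logically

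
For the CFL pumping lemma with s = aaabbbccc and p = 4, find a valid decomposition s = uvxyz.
u='aa', v='a', x='bb', y='b', z='ccc'

For s = aaabbbccc with pumping length p = 4:

One valid decomposition:
- u = 'aa'
- v = 'a'
- x = 'bb'
- y = 'b'
- z = 'ccc'

Verification:
- uvxyz = 'aa' + 'a' + 'bb' + 'b' + 'ccc' = aaabbbccc ✓
- |vxy| = |'abbb'| = 4 ≤ 4 ✓
- |vy| = |'ab'| = 2 > 0 ✓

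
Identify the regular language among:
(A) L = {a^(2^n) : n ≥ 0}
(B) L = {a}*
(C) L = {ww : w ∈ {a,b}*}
(B) {a}*

(B) L = {a}* is regular.

This can be recognized by a finite automaton (DFA/NFA).
Regular expressions like {a}* define regular languages.

The other choices are not regular:
- {ww : w ∈ {a,b}*}: After pumping, the two halves no longer match
- {a^(2^n) : n ≥ 0}: After pumping, length is no longer a power of 2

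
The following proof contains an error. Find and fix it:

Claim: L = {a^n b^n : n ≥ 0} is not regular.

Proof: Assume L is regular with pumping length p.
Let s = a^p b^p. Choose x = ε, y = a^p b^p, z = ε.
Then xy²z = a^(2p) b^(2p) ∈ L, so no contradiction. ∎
Error: The decomposition violates |xy| ≤ p. With y = a^p b^p, |xy| = |y| = 2p > p. (The proof also miscomputes xy²z, which would be a^p b^p a^p b^p rather than a^(2p) b^(2p), and it wrongly treats one harmless decomposition as settling the matter — the prover does not get to choose the decomposition.)

Correction: The pumping lemma requires |xy| ≤ p, and the argument must handle every decomposition satisfying |xy| ≤ p, |y| ≥ 1. Since s starts with p a's, any such y consists only of a's, say y = a^k with k ≥ 1. Then xy²z = a^(p+k) b^p has unequal numbers of a's and b's, so xy²z ∉ L — the required contradiction.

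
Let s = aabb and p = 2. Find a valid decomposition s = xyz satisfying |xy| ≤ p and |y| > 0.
x = '', y = 'a', z = 'abb'

For s = aabb and p = 2, one valid decomposition is:
- x = '' (length 0)
- y = 'a' (length 1)
- z = 'abb' (length 3)

Verification:
- xyz = '' + 'a' + 'abb' = aabb ✓
- |xy| = 1 ≤ 2 ✓
- |y| = 1 > 0 ✓

All pumping lemma constraints are satisfied.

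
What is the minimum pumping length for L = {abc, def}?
p = 4

For a finite language L, the pumping lemma holds vacuously if p > max|s| for s ∈ L.

The longest string in L = {abc, def} has length 3.
If p = 4, then no string s ∈ L has |s| ≥ p, so the condition is vacuously true.

The minimum pumping length is p = 4.

Why no smaller p works: for any p ≤ 3, the longest string s ∈ L has |s| = 3 ≥ p, so it would
have to be pumpable; but pumping up (i = 2, 3, ...) produces ever longer strings, which cannot all lie in the
finite language L. So the pumping property fails for every p ≤ 3.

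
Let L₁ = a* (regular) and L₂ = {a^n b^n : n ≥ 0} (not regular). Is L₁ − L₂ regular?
Yes — L₁ − L₂ is regular.

The only string of a* that lies in {a^n b^n} is ε, so L₁ − L₂ = a* − {ε} = a⁺ = aa*, which is regular.

Note that the bare facts "L₁ regular, L₂ non-regular" do not settle the question by themselves: the closure of regular languages under ∪, ∩, complement and difference applies only when BOTH operands are regular. With a non-regular operand the result can come out regular or non-regular depending on the specific languages, so one has to work out L₁ − L₂ for this particular pair, as above.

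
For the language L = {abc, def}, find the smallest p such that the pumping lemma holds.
p = 4

For a finite language L, the pumping lemma holds vacuously if p > max|s| for s ∈ L.

The longest string in L = {abc, def} has length 3.
If p = 4, then no string s ∈ L has |s| ≥ p, so the condition is vacuously true.

The minimum pumping length is p = 4.

Why no smaller p works: for any p ≤ 3, the longest string s ∈ L has |s| = 3 ≥ p, so it would
have to be pumpable; but pumping up (i = 2, 3, ...) produces ever longer strings, which cannot all lie in the
finite language L. So the pumping property fails for every p ≤ 3.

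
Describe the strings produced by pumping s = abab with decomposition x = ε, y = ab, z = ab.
{xy^i z : i ≥ 0} = {(ab)^(i+1) : i ≥ 0} = {ab, abab, ababab, ...}

With x = ε, y = ab, z = ab: Pumping 'ab' gives strings of alternating a's and b's.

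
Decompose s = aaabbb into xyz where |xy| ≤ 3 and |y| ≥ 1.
x = '', y = 'aaa', z = 'bbb'

For s = aaabbb and p = 3, one valid decomposition is:
- x = '' (length 0)
- y = 'aaa' (length 3)
- z = 'bbb' (length 3)

Verification:
- xyz = '' + 'aaa' + 'bbb' = aaabbb ✓
- |xy| = 3 ≤ 3 ✓
- |y| = 3 > 0 ✓

All pumping lemma constraints are satisfied.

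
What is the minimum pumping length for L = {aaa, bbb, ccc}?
p = 4

For a finite language L, the pumping lemma holds vacuously if p > max|s| for s ∈ L.

The longest string in L = {aaa, bbb, ccc} has length 3.
If p = 4, then no string s ∈ L has |s| ≥ p, so the condition is vacuously true.

The minimum pumping length is p = 4.

Why no smaller p works: for any p ≤ 3, the longest string s ∈ L has |s| = 3 ≥ p, so it would
have to be pumpable; but pumping up (i = 2, 3, ...) produces ever longer strings, which cannot all lie in the
finite language L. So the pumping property fails for every p ≤ 3.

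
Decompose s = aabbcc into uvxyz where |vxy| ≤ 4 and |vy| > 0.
u='a', v='a', x='bb', y='c', z='c'

For s = aabbcc with pumping length p = 4:

One valid decomposition:
- u = 'a'
- v = 'a'
- x = 'bb'
- y = 'c'
- z = 'c'

Verification:
- uvxyz = 'a' + 'a' + 'bb' + 'c' + 'c' = aabbcc ✓
- |vxy| = |'abbc'| = 4 ≤ 4 ✓
- |vy| = |'ac'| = 2 > 0 ✓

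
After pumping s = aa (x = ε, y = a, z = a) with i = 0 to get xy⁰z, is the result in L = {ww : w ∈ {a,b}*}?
No

xy⁰z = ε · ε · a = a.
a has odd length 1, so it cannot be written as ww and is not in L.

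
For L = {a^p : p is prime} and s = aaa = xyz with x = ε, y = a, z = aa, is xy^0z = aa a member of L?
Yes

xy⁰z = ε · ε · aa = aa.
aa has length 2, which is prime, so it is in L.
(A single pumped string landing in L is not a contradiction by itself; a non-regularity proof needs some i for which xy^i z ∉ L, for every admissible decomposition.)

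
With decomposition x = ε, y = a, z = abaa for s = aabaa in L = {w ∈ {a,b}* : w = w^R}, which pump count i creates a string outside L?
i = 0

xy⁰z = ε · ε · abaa = abaa; abaa reversed is aaba ≠ abaa, so it is not a palindrome and is not in L.
(Other choices also work, e.g. i = 2, 3; only i = 1 is guaranteed to stay in L since xy¹z = s.)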